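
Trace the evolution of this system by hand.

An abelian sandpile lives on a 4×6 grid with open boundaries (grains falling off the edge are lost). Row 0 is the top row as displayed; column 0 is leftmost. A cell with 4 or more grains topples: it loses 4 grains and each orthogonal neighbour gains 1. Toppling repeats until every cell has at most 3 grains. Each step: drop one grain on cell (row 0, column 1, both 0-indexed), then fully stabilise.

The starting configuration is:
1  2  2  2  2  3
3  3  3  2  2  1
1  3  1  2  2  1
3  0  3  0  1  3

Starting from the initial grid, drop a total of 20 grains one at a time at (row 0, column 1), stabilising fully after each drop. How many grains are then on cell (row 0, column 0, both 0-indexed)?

2

t=0: 1  2  2  2  2  3
3  3  3  2  2  1
1  3  1  2  2  1
3  0  3  0  1  3
t=1: 1  3  2  2  2  3
3  3  3  2  2  1
1  3  1  2  2  1
3  0  3  0  1  3
t=2: 3  2  0  3  2  3
0  3  1  3  2  1
3  0  3  2  2  1
3  1  3  0  1  3
t=3: 3  3  0  3  2  3
0  3  1  3  2  1
3  0  3  2  2  1
3  1  3  0  1  3
t=4: 0  2  1  3  2  3
2  0  2  3  2  1
3  1  3  2  2  1
3  1  3  0  1  3
t=5: 0  3  1  3  2  3
2  0  2  3  2  1
3  1  3  2  2  1
3  1  3  0  1  3
t=6: 1  0  2  3  2  3
2  1  2  3  2  1
3  1  3  2  2  1
3  1  3  0  1  3
t=7: 1  1  2  3  2  3
2  1  2  3  2  1
3  1  3  2  2  1
3  1  3  0  1  3
t=8: 1  2  2  3  2  3
2  1  2  3  2  1
3  1  3  2  2  1
3  1  3  0  1  3
t=9: 1  3  2  3  2  3
2  1  2  3  2  1
3  1  3  2  2  1
3  1  3  0  1  3
t=10: 2  0  3  3  2  3
2  2  2  3  2  1
3  1  3  2  2  1
3  1  3  0  1  3
t=11: 2  1  3  3  2  3
2  2  2  3  2  1
3  1  3  2  2  1
3  1  3  0  1  3
t=12: 2  2  3  3  2  3
2  2  2  3  2  1
3  1  3  2  2  1
3  1  3  0  1  3
t=13: 2  3  3  3  2  3
2  2  2  3  2  1
3  1  3  2  2  1
3  1  3  0  1  3
t=14: 3  2  2  1  3  3
3  0  2  2  3  1
3  3  2  0  3  1
3  2  0  2  1  3
t=15: 3  3  2  1  3  3
3  0  2  2  3  1
3  3  2  0  3  1
3  2  0  2  1  3
t=16: 1  1  3  1  3  3
1  3  2  2  3  1
2  1  3  0  3  1
1  0  1  2  1  3
t=17: 1  2  3  1  3  3
1  3  2  2  3  1
2  1  3  0  3  1
1  0  1  2  1  3
t=18: 1  3  3  1  3  3
1  3  2  2  3  1
2  1  3  0  3  1
1  0  1  2  1  3
t=19: 2  2  1  2  3  3
2  1  1  3  3  1
2  3  0  1  3  1
1  0  2  2  1  3
t=20: 2  3  1  2  3  3
2  1  1  3  3  1
2  3  0  1  3  1
1  0  2  2  1  3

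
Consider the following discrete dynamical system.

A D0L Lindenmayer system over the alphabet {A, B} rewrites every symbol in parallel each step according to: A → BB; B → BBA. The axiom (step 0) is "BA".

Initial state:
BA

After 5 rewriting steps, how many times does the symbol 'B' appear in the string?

208

gen 0: BA
gen 1: BBABB
gen 2: BBABBABBBBABBA
gen 3: BBABBABBBBABBABBBBABBABBABBABBBBABBABB
gen 4: BBABBABBBBABBABBBBABBABBABBABBBBABBABBBBABBABBABBABBBBABBABBBBABBABBBBABBABBBBABBABBABBABBBBABBABBBBABBA
gen 5: BBABBABBBBABBABBBBABBABBABBABBBBABBABBBBABBABBABBABBBBABBA…ABBABBBBABBABBBBABBABBABBABBBBABBABBBBABBABBABBABBBBABBABB  (len 284)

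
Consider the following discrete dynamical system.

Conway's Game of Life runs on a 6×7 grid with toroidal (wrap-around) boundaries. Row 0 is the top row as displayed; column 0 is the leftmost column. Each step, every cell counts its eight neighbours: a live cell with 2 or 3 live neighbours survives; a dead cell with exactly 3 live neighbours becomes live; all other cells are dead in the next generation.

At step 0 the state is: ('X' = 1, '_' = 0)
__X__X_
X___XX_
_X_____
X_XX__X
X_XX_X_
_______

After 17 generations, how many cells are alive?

0) __X__X_
X___XX_
_X_____
X_XX__X
X_XX_X_
_______
1) ____XXX
_X__XXX
_XXXXX_
X__XX_X
X_XXX__
_XXXX_X
2) _X_____
_X_____
_X_____
X_____X
_______
_X____X
3) _XX____
XXX____
_X_____
X______
______X
X______
4) __X____
X______
__X____
X______
X_____X
XX_____
5) X______
_X_____
_X_____
XX____X
______X
XX____X
6) ______X
XX_____
_XX____
_X____X
_____X_
_X____X
7) _X____X
XXX____
__X____
XXX____
_____XX
X____XX
8) __X__X_
X_X____
___X___
XXX___X
_____X_
_______
9) _X_____
_XXX___
___X__X
XXX___X
XX____X
_______
10) _X_____
XX_X___
___X__X
__X__X_
__X___X
_X_____
11) _X_____
XX_____
XX_XX_X
__XX_XX
_XX____
XXX____
12) _______
______X
___XX__
_____XX
______X
X______
13) _______
_______
____X_X
____XXX
X____XX
_______
14) _______
_______
____X_X
____X__
X___X__
______X
15) _______
_______
_____X_
___XX__
_____X_
_______
16) _______
_______
____X__
____XX_
____X__
_______
17) _______
_______
____XX_
___XXX_
____XX_
_______

7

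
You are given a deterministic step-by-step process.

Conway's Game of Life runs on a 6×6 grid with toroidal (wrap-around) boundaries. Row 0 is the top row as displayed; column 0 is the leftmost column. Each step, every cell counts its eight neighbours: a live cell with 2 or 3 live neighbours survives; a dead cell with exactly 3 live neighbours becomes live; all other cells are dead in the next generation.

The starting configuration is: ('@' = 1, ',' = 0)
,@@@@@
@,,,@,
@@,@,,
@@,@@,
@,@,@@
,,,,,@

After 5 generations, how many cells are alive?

4

k=0  ,@@@@@
@,,,@,
@@,@,,
@@,@@,
@,@,@@
,,,,,@
k=1  ,@@@,,
,,,,,,
,,,@,,
,,,,,,
,,@,,,
,,,,,,
k=2  ,,@,,,
,,,@,,
,,,,,,
,,,,,,
,,,,,,
,@,@,,
k=3  ,,@@,,
,,,,,,
,,,,,,
,,,,,,
,,,,,,
,,@,,,
k=4  ,,@@,,
,,,,,,
,,,,,,
,,,,,,
,,,,,,
,,@@,,
k=5  ,,@@,,
,,,,,,
,,,,,,
,,,,,,
,,,,,,
,,@@,,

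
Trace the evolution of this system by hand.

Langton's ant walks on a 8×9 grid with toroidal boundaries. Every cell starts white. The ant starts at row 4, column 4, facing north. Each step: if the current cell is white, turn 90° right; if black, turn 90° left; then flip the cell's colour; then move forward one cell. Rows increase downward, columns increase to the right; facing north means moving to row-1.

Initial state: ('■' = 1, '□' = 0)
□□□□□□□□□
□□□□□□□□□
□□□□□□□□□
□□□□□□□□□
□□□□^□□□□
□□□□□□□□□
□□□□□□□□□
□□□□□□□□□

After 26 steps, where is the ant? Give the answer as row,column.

7,3

0) □□□□□□□□□
□□□□□□□□□
□□□□□□□□□
□□□□□□□□□
□□□□^□□□□
□□□□□□□□□
□□□□□□□□□
□□□□□□□□□
1) □□□□□□□□□
□□□□□□□□□
□□□□□□□□□
□□□□□□□□□
□□□□■>□□□
□□□□□□□□□
□□□□□□□□□
□□□□□□□□□
2) □□□□□□□□□
□□□□□□□□□
□□□□□□□□□
□□□□□□□□□
□□□□■■□□□
□□□□□v□□□
□□□□□□□□□
□□□□□□□□□
3) □□□□□□□□□
□□□□□□□□□
□□□□□□□□□
□□□□□□□□□
□□□□■■□□□
□□□□<■□□□
□□□□□□□□□
□□□□□□□□□
4) □□□□□□□□□
□□□□□□□□□
□□□□□□□□□
□□□□□□□□□
□□□□^■□□□
□□□□■■□□□
□□□□□□□□□
□□□□□□□□□
5) □□□□□□□□□
□□□□□□□□□
□□□□□□□□□
□□□□□□□□□
□□□<□■□□□
□□□□■■□□□
□□□□□□□□□
□□□□□□□□□
6) □□□□□□□□□
□□□□□□□□□
□□□□□□□□□
□□□^□□□□□
□□□■□■□□□
□□□□■■□□□
□□□□□□□□□
□□□□□□□□□
7) □□□□□□□□□
□□□□□□□□□
□□□□□□□□□
□□□■>□□□□
□□□■□■□□□
□□□□■■□□□
□□□□□□□□□
□□□□□□□□□
8) □□□□□□□□□
□□□□□□□□□
□□□□□□□□□
□□□■■□□□□
□□□■v■□□□
□□□□■■□□□
□□□□□□□□□
□□□□□□□□□
9) □□□□□□□□□
□□□□□□□□□
□□□□□□□□□
□□□■■□□□□
□□□<■■□□□
□□□□■■□□□
□□□□□□□□□
□□□□□□□□□
10) □□□□□□□□□
□□□□□□□□□
□□□□□□□□□
□□□■■□□□□
□□□□■■□□□
□□□v■■□□□
□□□□□□□□□
□□□□□□□□□
11) □□□□□□□□□
□□□□□□□□□
□□□□□□□□□
□□□■■□□□□
□□□□■■□□□
□□<■■■□□□
□□□□□□□□□
□□□□□□□□□
12) □□□□□□□□□
□□□□□□□□□
□□□□□□□□□
□□□■■□□□□
□□^□■■□□□
□□■■■■□□□
□□□□□□□□□
□□□□□□□□□
13) □□□□□□□□□
□□□□□□□□□
□□□□□□□□□
□□□■■□□□□
□□■>■■□□□
□□■■■■□□□
□□□□□□□□□
□□□□□□□□□
14) □□□□□□□□□
□□□□□□□□□
□□□□□□□□□
□□□■■□□□□
□□■■■■□□□
□□■v■■□□□
□□□□□□□□□
□□□□□□□□□
15) □□□□□□□□□
□□□□□□□□□
□□□□□□□□□
□□□■■□□□□
□□■■■■□□□
□□■□>■□□□
□□□□□□□□□
□□□□□□□□□
16) □□□□□□□□□
□□□□□□□□□
□□□□□□□□□
□□□■■□□□□
□□■■^■□□□
□□■□□■□□□
□□□□□□□□□
□□□□□□□□□
17) □□□□□□□□□
□□□□□□□□□
□□□□□□□□□
□□□■■□□□□
□□■<□■□□□
□□■□□■□□□
□□□□□□□□□
□□□□□□□□□
18) □□□□□□□□□
□□□□□□□□□
□□□□□□□□□
□□□■■□□□□
□□■□□■□□□
□□■v□■□□□
□□□□□□□□□
□□□□□□□□□
19) □□□□□□□□□
□□□□□□□□□
□□□□□□□□□
□□□■■□□□□
□□■□□■□□□
□□<■□■□□□
□□□□□□□□□
□□□□□□□□□
20) □□□□□□□□□
□□□□□□□□□
□□□□□□□□□
□□□■■□□□□
□□■□□■□□□
□□□■□■□□□
□□v□□□□□□
□□□□□□□□□
21) □□□□□□□□□
□□□□□□□□□
□□□□□□□□□
□□□■■□□□□
□□■□□■□□□
□□□■□■□□□
□<■□□□□□□
□□□□□□□□□
22) □□□□□□□□□
□□□□□□□□□
□□□□□□□□□
□□□■■□□□□
□□■□□■□□□
□^□■□■□□□
□■■□□□□□□
□□□□□□□□□
23) □□□□□□□□□
□□□□□□□□□
□□□□□□□□□
□□□■■□□□□
□□■□□■□□□
□■>■□■□□□
□■■□□□□□□
□□□□□□□□□
24) □□□□□□□□□
□□□□□□□□□
□□□□□□□□□
□□□■■□□□□
□□■□□■□□□
□■■■□■□□□
□■v□□□□□□
□□□□□□□□□
25) □□□□□□□□□
□□□□□□□□□
□□□□□□□□□
□□□■■□□□□
□□■□□■□□□
□■■■□■□□□
□■□>□□□□□
□□□□□□□□□
26) □□□□□□□□□
□□□□□□□□□
□□□□□□□□□
□□□■■□□□□
□□■□□■□□□
□■■■□■□□□
□■□■□□□□□
□□□v□□□□□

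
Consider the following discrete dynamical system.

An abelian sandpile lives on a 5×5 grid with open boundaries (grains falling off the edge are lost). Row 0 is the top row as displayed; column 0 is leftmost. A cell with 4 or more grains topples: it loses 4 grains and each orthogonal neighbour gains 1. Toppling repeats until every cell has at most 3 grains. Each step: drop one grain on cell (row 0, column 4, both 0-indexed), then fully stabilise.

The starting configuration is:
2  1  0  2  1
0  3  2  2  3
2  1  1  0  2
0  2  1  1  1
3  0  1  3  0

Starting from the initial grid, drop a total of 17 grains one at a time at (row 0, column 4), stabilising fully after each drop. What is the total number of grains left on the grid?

t=0: 2  1  0  2  1
0  3  2  2  3
2  1  1  0  2
0  2  1  1  1
3  0  1  3  0
t=1: 2  1  0  2  2
0  3  2  2  3
2  1  1  0  2
0  2  1  1  1
3  0  1  3  0
t=2: 2  1  0  2  3
0  3  2  2  3
2  1  1  0  2
0  2  1  1  1
3  0  1  3  0
t=3: 2  1  0  3  1
0  3  2  3  0
2  1  1  0  3
0  2  1  1  1
3  0  1  3  0
t=4: 2  1  0  3  2
0  3  2  3  0
2  1  1  0  3
0  2  1  1  1
3  0  1  3  0
t=5: 2  1  0  3  3
0  3  2  3  0
2  1  1  0  3
0  2  1  1  1
3  0  1  3  0
t=6: 2  1  1  1  1
0  3  3  0  2
2  1  1  1  3
0  2  1  1  1
3  0  1  3  0
t=7: 2  1  1  1  2
0  3  3  0  2
2  1  1  1  3
0  2  1  1  1
3  0  1  3  0
t=8: 2  1  1  1  3
0  3  3  0  2
2  1  1  1  3
0  2  1  1  1
3  0  1  3  0
t=9: 2  1  1  2  0
0  3  3  0  3
2  1  1  1  3
0  2  1  1  1
3  0  1  3  0
t=10: 2  1  1  2  1
0  3  3  0  3
2  1  1  1  3
0  2  1  1  1
3  0  1  3  0
t=11: 2  1  1  2  2
0  3  3  0  3
2  1  1  1  3
0  2  1  1  1
3  0  1  3  0
t=12: 2  1  1  2  3
0  3  3  0  3
2  1  1  1  3
0  2  1  1  1
3  0  1  3  0
t=13: 2  1  1  3  1
0  3  3  1  1
2  1  1  2  0
0  2  1  1  2
3  0  1  3  0
t=14: 2  1  1  3  2
0  3  3  1  1
2  1  1  2  0
0  2  1  1  2
3  0  1  3  0
t=15: 2  1  1  3  3
0  3  3  1  1
2  1  1  2  0
0  2  1  1  2
3  0  1  3  0
t=16: 2  1  2  0  1
0  3  3  2  2
2  1  1  2  0
0  2  1  1  2
3  0  1  3  0
t=17: 2  1  2  0  2
0  3  3  2  2
2  1  1  2  0
0  2  1  1  2
3  0  1  3  0

36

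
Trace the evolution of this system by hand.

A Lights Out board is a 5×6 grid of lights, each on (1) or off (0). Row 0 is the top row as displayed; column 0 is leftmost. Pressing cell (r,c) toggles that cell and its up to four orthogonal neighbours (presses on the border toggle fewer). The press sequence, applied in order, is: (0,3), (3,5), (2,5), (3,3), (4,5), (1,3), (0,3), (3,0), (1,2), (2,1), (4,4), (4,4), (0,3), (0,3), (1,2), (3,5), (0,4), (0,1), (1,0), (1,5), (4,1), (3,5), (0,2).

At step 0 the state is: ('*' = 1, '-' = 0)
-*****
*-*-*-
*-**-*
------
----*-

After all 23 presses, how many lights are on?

17

[0] -*****
*-*-*-
*-**-*
------
----*-
[1] -*---*
*-***-
*-**-*
------
----*-
[2] -*---*
*-***-
*-**--
----**
----**
[3] -*---*
*-****
*-****
----*-
----**
[4] -*---*
*-****
*-*-**
--**--
---***
[5] -*---*
*-****
*-*-**
--**-*
---*--
[6] -*-*-*
*----*
*-****
--**-*
---*--
[7] -**-**
*--*-*
*-****
--**-*
---*--
[8] -**-**
*--*-*
--****
****-*
*--*--
[9] -*--**
***--*
---***
****-*
*--*--
[10] -*--**
*-*--*
******
*-**-*
*--*--
[11] -*--**
*-*--*
******
*-****
*---**
[12] -*--**
*-*--*
******
*-**-*
*--*--
[13] -***-*
*-**-*
******
*-**-*
*--*--
[14] -*--**
*-*--*
******
*-**-*
*--*--
[15] -**-**
**-*-*
**-***
*-**-*
*--*--
[16] -**-**
**-*-*
**-**-
*-***-
*--*-*
[17] -***--
**-***
**-**-
*-***-
*--*-*
[18] *--*--
*--***
**-**-
*-***-
*--*-*
[19] ---*--
-*-***
-*-**-
*-***-
*--*-*
[20] ---*-*
-*-*--
-*-***
*-***-
*--*-*
[21] ---*-*
-*-*--
-*-***
*****-
-***-*
[22] ---*-*
-*-*--
-*-**-
****-*
-***--
[23] -**--*
-***--
-*-**-
****-*
-***--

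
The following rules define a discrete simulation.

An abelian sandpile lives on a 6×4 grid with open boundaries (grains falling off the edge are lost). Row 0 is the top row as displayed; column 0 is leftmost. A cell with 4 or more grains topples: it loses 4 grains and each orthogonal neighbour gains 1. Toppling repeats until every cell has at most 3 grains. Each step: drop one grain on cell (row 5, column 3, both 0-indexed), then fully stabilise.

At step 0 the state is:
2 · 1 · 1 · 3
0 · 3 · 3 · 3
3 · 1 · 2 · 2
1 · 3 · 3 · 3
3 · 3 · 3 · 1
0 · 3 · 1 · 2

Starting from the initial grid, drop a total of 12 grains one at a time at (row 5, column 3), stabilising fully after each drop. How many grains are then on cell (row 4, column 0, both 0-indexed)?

step 0: 2 · 1 · 1 · 3
0 · 3 · 3 · 3
3 · 1 · 2 · 2
1 · 3 · 3 · 3
3 · 3 · 3 · 1
0 · 3 · 1 · 2
step 1: 2 · 1 · 1 · 3
0 · 3 · 3 · 3
3 · 1 · 2 · 2
1 · 3 · 3 · 3
3 · 3 · 3 · 1
0 · 3 · 1 · 3
step 2: 2 · 1 · 1 · 3
0 · 3 · 3 · 3
3 · 1 · 2 · 2
1 · 3 · 3 · 3
3 · 3 · 3 · 2
0 · 3 · 2 · 0
step 3: 2 · 1 · 1 · 3
0 · 3 · 3 · 3
3 · 1 · 2 · 2
1 · 3 · 3 · 3
3 · 3 · 3 · 2
0 · 3 · 2 · 1
step 4: 2 · 1 · 1 · 3
0 · 3 · 3 · 3
3 · 1 · 2 · 2
1 · 3 · 3 · 3
3 · 3 · 3 · 2
0 · 3 · 2 · 2
step 5: 2 · 1 · 1 · 3
0 · 3 · 3 · 3
3 · 1 · 2 · 2
1 · 3 · 3 · 3
3 · 3 · 3 · 2
0 · 3 · 2 · 3
step 6: 2 · 1 · 1 · 3
0 · 3 · 3 · 3
3 · 1 · 2 · 2
1 · 3 · 3 · 3
3 · 3 · 3 · 3
0 · 3 · 3 · 0
step 7: 2 · 1 · 1 · 3
0 · 3 · 3 · 3
3 · 1 · 2 · 2
1 · 3 · 3 · 3
3 · 3 · 3 · 3
0 · 3 · 3 · 1
step 8: 2 · 1 · 1 · 3
0 · 3 · 3 · 3
3 · 1 · 2 · 2
1 · 3 · 3 · 3
3 · 3 · 3 · 3
0 · 3 · 3 · 2
step 9: 2 · 1 · 1 · 3
0 · 3 · 3 · 3
3 · 1 · 2 · 2
1 · 3 · 3 · 3
3 · 3 · 3 · 3
0 · 3 · 3 · 3
step 10: 2 · 1 · 1 · 3
0 · 3 · 3 · 3
3 · 2 · 3 · 3
3 · 1 · 2 · 1
0 · 3 · 3 · 2
2 · 1 · 2 · 2
step 11: 2 · 1 · 1 · 3
0 · 3 · 3 · 3
3 · 2 · 3 · 3
3 · 1 · 2 · 1
0 · 3 · 3 · 2
2 · 1 · 2 · 3
step 12: 2 · 1 · 1 · 3
0 · 3 · 3 · 3
3 · 2 · 3 · 3
3 · 1 · 2 · 1
0 · 3 · 3 · 3
2 · 1 · 3 · 0

0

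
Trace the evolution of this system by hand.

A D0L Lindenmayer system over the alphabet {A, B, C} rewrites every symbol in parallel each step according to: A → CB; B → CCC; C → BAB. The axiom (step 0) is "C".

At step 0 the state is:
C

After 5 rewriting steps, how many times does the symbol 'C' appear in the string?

gen 0: C
gen 1: BAB
gen 2: CCCCBCCC
gen 3: BABBABBABBABCCCBABBABBAB
gen 4: CCCCBCCCCCCCBCCCCCCCBCCCCCCCBCCCBABBABBABCCCCBCCCCCCCBCCCCCCCBCCC
gen 5: BABBABBABBABCCCBABBABBABBABBABBABBABCCCBABBABBABBABBABBABB…CBABBABBABBABBABBABBABCCCBABBABBABBABBABBABBABCCCBABBABBAB  (len 192)

42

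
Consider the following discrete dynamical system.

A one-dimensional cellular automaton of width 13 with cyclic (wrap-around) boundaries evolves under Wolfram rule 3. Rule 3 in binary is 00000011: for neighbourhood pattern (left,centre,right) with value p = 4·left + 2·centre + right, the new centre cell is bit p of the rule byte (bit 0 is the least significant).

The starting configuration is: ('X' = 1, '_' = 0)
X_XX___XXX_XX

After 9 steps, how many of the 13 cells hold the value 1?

2

step 0: X_XX___XXX_XX
step 1: _____XX______
step 2: XXXXX___XXXXX
step 3: ______XX_____
step 4: XXXXXX___XXXX
step 5: _______XX____
step 6: XXXXXXX___XXX
step 7: ________XX___
step 8: XXXXXXXX___XX
step 9: _________XX__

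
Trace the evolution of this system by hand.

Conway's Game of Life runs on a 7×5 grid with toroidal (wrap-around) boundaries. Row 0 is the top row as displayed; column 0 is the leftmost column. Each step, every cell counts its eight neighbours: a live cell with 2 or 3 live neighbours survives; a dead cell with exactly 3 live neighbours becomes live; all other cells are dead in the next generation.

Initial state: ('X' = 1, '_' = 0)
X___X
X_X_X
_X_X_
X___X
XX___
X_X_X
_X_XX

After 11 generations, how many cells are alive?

14

gen 0: X___X
X_X_X
_X_X_
X___X
XX___
X_X_X
_X_XX
gen 1: __X__
__X__
_XXX_
__X_X
___X_
__X__
_XX__
gen 2: __XX_
_____
_X___
_X__X
__XX_
_XXX_
_XXX_
gen 3: _X_X_
__X__
X____
XX_X_
X___X
____X
____X
gen 4: __XX_
_XX__
X_X_X
_X___
_X_X_
___XX
X__XX
gen 5: X____
X___X
X_XX_
_X_XX
X__XX
_____
X____
gen 6: XX___
X__X_
__X__
_X___
X_XX_
X____
_____
gen 7: XX__X
X_X_X
_XX__
_X_X_
X_X_X
_X__X
XX___
gen 8: __XX_
__X_X
____X
___XX
__X_X
__XXX
__X__
gen 9: _XX__
__X_X
X___X
X___X
X_X__
_XX_X
_X__X
gen 10: _XX__
__X_X
_X___
___X_
__X__
__X_X
_____
gen 11: _XXX_
X_XX_
__XX_
__X__
__X__
___X_
_XXX_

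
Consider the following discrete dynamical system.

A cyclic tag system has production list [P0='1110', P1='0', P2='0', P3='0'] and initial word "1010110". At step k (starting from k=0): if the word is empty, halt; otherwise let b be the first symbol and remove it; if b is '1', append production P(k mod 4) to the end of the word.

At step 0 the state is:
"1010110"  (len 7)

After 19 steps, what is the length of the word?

11

k=0  "1010110"  (len 7)
k=1  "0101101110"  (len 10)
k=2  "101101110"  (len 9)
k=3  "011011100"  (len 9)
k=4  "11011100"  (len 8)
k=5  "10111001110"  (len 11)
k=6  "01110011100"  (len 11)
k=7  "1110011100"  (len 10)
k=8  "1100111000"  (len 10)
k=9  "1001110001110"  (len 13)
k=10  "0011100011100"  (len 13)
k=11  "011100011100"  (len 12)
k=12  "11100011100"  (len 11)
k=13  "11000111001110"  (len 14)
k=14  "10001110011100"  (len 14)
k=15  "00011100111000"  (len 14)
k=16  "0011100111000"  (len 13)
k=17  "011100111000"  (len 12)
k=18  "11100111000"  (len 11)
k=19  "11001110000"  (len 11)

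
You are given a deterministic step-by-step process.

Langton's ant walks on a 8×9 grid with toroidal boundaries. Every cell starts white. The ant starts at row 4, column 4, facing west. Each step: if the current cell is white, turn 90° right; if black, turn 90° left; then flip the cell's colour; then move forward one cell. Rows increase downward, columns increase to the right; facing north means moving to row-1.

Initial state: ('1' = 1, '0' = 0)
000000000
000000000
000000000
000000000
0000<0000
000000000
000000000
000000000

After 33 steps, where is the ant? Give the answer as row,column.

5,6

gen 0: 000000000
000000000
000000000
000000000
0000<0000
000000000
000000000
000000000
gen 1: 000000000
000000000
000000000
0000^0000
000010000
000000000
000000000
000000000
gen 2: 000000000
000000000
000000000
00001>000
000010000
000000000
000000000
000000000
gen 3: 000000000
000000000
000000000
000011000
00001v000
000000000
000000000
000000000
gen 4: 000000000
000000000
000000000
000011000
0000<1000
000000000
000000000
000000000
gen 5: 000000000
000000000
000000000
000011000
000001000
0000v0000
000000000
000000000
gen 6: 000000000
000000000
000000000
000011000
000001000
000<10000
000000000
000000000
gen 7: 000000000
000000000
000000000
000011000
000^01000
000110000
000000000
000000000
gen 8: 000000000
000000000
000000000
000011000
0001>1000
000110000
000000000
000000000
gen 9: 000000000
000000000
000000000
000011000
000111000
0001v0000
000000000
000000000
gen 10: 000000000
000000000
000000000
000011000
000111000
00010>000
000000000
000000000
gen 11: 000000000
000000000
000000000
000011000
000111000
000101000
00000v000
000000000
gen 12: 000000000
000000000
000000000
000011000
000111000
000101000
0000<1000
000000000
gen 13: 000000000
000000000
000000000
000011000
000111000
0001^1000
000011000
000000000
gen 14: 000000000
000000000
000000000
000011000
000111000
00011>000
000011000
000000000
gen 15: 000000000
000000000
000000000
000011000
00011^000
000110000
000011000
000000000
gen 16: 000000000
000000000
000000000
000011000
0001<0000
000110000
000011000
000000000
gen 17: 000000000
000000000
000000000
000011000
000100000
0001v0000
000011000
000000000
gen 18: 000000000
000000000
000000000
000011000
000100000
00010>000
000011000
000000000
gen 19: 000000000
000000000
000000000
000011000
000100000
000101000
00001v000
000000000
gen 20: 000000000
000000000
000000000
000011000
000100000
000101000
000010>00
000000000
gen 21: 000000000
000000000
000000000
000011000
000100000
000101000
000010100
000000v00
gen 22: 000000000
000000000
000000000
000011000
000100000
000101000
000010100
00000<100
gen 23: 000000000
000000000
000000000
000011000
000100000
000101000
00001^100
000001100
gen 24: 000000000
000000000
000000000
000011000
000100000
000101000
000011>00
000001100
gen 25: 000000000
000000000
000000000
000011000
000100000
000101^00
000011000
000001100
gen 26: 000000000
000000000
000000000
000011000
000100000
0001011>0
000011000
000001100
gen 27: 000000000
000000000
000000000
000011000
000100000
000101110
0000110v0
000001100
gen 28: 000000000
000000000
000000000
000011000
000100000
000101110
000011<10
000001100
gen 29: 000000000
000000000
000000000
000011000
000100000
000101^10
000011110
000001100
gen 30: 000000000
000000000
000000000
000011000
000100000
00010<010
000011110
000001100
gen 31: 000000000
000000000
000000000
000011000
000100000
000100010
00001v110
000001100
gen 32: 000000000
000000000
000000000
000011000
000100000
000100010
000010>10
000001100
gen 33: 000000000
000000000
000000000
000011000
000100000
000100^10
000010010
000001100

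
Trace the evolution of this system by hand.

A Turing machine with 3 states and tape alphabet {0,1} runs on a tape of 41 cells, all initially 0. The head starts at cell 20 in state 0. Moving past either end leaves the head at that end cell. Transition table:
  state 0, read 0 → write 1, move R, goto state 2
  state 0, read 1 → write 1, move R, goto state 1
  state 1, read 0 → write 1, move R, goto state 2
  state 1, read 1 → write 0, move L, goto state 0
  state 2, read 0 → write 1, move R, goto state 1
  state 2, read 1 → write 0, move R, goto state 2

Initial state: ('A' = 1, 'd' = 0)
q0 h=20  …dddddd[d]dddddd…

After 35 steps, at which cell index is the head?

40

t=0: q0 h=20  …dddddd[d]dddddd…
t=1: q2 h=21  …dddddA[d]dddddd…
t=2: q1 h=22  …ddddAA[d]dddddd…
t=3: q2 h=23  …dddAAA[d]dddddd…
t=4: q1 h=24  …ddAAAA[d]dddddd…
t=5: q2 h=25  …dAAAAA[d]dddddd…
t=6: q1 h=26  …AAAAAA[d]dddddd…
t=7: q2 h=27  …AAAAAA[d]dddddd…
t=8: q1 h=28  …AAAAAA[d]dddddd…
t=9: q2 h=29  …AAAAAA[d]dddddd…
t=10: q1 h=30  …AAAAAA[d]dddddd…
t=11: q2 h=31  …AAAAAA[d]dddddd…
t=12: q1 h=32  …AAAAAA[d]dddddd…
t=13: q2 h=33  …AAAAAA[d]dddddd…
t=14: q1 h=34  …AAAAAA[d]dddddd|
t=15: q2 h=35  …AAAAAA[d]ddddd|
t=16: q1 h=36  …AAAAAA[d]dddd|
t=17: q2 h=37  …AAAAAA[d]ddd|
t=18: q1 h=38  …AAAAAA[d]dd|
t=19: q2 h=39  …AAAAAA[d]d|
t=20: q1 h=40  …AAAAAA[d]|
t=21: q2 h=40  …AAAAAA[A]|
t=22: q2 h=40  …AAAAAA[d]|
t=23: q1 h=40  …AAAAAA[A]|
t=24: q0 h=39  …AAAAAA[A]d|
t=25: q1 h=40  …AAAAAA[d]|
t=26: q2 h=40  …AAAAAA[A]|
t=27: q2 h=40  …AAAAAA[d]|
t=28: q1 h=40  …AAAAAA[A]|
t=29: q0 h=39  …AAAAAA[A]d|
t=30: q1 h=40  …AAAAAA[d]|
t=31: q2 h=40  …AAAAAA[A]|
t=32: q2 h=40  …AAAAAA[d]|
t=33: q1 h=40  …AAAAAA[A]|
t=34: q0 h=39  …AAAAAA[A]d|
t=35: q1 h=40  …AAAAAA[d]|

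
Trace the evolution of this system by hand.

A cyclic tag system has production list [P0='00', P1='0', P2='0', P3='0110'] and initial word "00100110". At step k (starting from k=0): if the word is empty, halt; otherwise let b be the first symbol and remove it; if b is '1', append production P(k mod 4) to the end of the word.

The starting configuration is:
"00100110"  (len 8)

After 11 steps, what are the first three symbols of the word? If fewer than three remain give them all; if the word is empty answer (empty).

gen 0: "00100110"  (len 8)
gen 1: "0100110"  (len 7)
gen 2: "100110"  (len 6)
gen 3: "001100"  (len 6)
gen 4: "01100"  (len 5)
gen 5: "1100"  (len 4)
gen 6: "1000"  (len 4)
gen 7: "0000"  (len 4)
gen 8: "000"  (len 3)
gen 9: "00"  (len 2)
gen 10: "0"  (len 1)
gen 11: (halted — word empty)

(empty)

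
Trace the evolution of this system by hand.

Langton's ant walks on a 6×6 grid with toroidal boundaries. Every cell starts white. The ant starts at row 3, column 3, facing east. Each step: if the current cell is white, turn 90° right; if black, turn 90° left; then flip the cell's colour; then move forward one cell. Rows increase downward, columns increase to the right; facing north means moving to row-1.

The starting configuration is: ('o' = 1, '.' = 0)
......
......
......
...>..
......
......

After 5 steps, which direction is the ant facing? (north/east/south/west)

north

k=0  ......
......
......
...>..
......
......
k=1  ......
......
......
...o..
...v..
......
k=2  ......
......
......
...o..
..<o..
......
k=3  ......
......
......
..^o..
..oo..
......
k=4  ......
......
......
..o>..
..oo..
......
k=5  ......
......
...^..
..o...
..oo..
......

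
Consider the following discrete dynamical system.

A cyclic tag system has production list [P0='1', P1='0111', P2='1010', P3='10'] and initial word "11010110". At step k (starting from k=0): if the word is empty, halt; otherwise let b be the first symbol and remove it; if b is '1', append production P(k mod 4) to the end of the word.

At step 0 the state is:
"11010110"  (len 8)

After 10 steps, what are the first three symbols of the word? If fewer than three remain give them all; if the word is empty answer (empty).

111

gen 0: "11010110"  (len 8)
gen 1: "10101101"  (len 8)
gen 2: "01011010111"  (len 11)
gen 3: "1011010111"  (len 10)
gen 4: "01101011110"  (len 11)
gen 5: "1101011110"  (len 10)
gen 6: "1010111100111"  (len 13)
gen 7: "0101111001111010"  (len 16)
gen 8: "101111001111010"  (len 15)
gen 9: "011110011110101"  (len 15)
gen 10: "11110011110101"  (len 14)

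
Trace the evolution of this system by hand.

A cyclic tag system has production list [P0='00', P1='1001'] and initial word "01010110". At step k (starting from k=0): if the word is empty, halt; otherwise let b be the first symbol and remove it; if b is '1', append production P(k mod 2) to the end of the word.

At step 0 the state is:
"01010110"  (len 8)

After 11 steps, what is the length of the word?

0) "01010110"  (len 8)
1) "1010110"  (len 7)
2) "0101101001"  (len 10)
3) "101101001"  (len 9)
4) "011010011001"  (len 12)
5) "11010011001"  (len 11)
6) "10100110011001"  (len 14)
7) "010011001100100"  (len 15)
8) "10011001100100"  (len 14)
9) "001100110010000"  (len 15)
10) "01100110010000"  (len 14)
11) "1100110010000"  (len 13)

13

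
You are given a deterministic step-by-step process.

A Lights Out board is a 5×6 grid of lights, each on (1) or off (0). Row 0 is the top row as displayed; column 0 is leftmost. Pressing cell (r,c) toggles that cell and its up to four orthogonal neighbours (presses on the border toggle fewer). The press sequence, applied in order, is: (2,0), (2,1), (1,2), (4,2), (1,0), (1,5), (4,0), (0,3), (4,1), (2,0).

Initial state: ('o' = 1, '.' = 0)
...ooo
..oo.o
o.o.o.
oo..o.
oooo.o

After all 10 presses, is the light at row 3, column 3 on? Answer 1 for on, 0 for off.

0

gen 0: ...ooo
..oo.o
o.o.o.
oo..o.
oooo.o
gen 1: ...ooo
o.oo.o
.oo.o.
.o..o.
oooo.o
gen 2: ...ooo
oooo.o
o...o.
....o.
oooo.o
gen 3: ..oooo
o....o
o.o.o.
....o.
oooo.o
gen 4: ..oooo
o....o
o.o.o.
..o.o.
o....o
gen 5: o.oooo
.o...o
..o.o.
..o.o.
o....o
gen 6: o.ooo.
.o..o.
..o.oo
..o.o.
o....o
gen 7: o.ooo.
.o..o.
..o.oo
o.o.o.
.o...o
gen 8: o.....
.o.oo.
..o.oo
o.o.o.
.o...o
gen 9: o.....
.o.oo.
..o.oo
ooo.o.
o.o..o
gen 10: o.....
oo.oo.
ooo.oo
.oo.o.
o.o..o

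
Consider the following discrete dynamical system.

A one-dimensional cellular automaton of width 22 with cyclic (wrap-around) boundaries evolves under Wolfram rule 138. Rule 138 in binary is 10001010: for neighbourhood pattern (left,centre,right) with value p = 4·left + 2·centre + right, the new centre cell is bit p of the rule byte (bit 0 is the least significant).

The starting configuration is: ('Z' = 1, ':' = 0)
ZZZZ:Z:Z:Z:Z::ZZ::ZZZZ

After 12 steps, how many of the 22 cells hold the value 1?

gen 0: ZZZZ:Z:Z:Z:Z::ZZ::ZZZZ
gen 1: ZZZ::::::::::ZZ::ZZZZZ
gen 2: ZZ::::::::::ZZ::ZZZZZZ
gen 3: Z::::::::::ZZ::ZZZZZZZ
gen 4: ::::::::::ZZ::ZZZZZZZZ
gen 5: :::::::::ZZ::ZZZZZZZZ:
gen 6: ::::::::ZZ::ZZZZZZZZ::
gen 7: :::::::ZZ::ZZZZZZZZ:::
gen 8: ::::::ZZ::ZZZZZZZZ::::
gen 9: :::::ZZ::ZZZZZZZZ:::::
gen 10: ::::ZZ::ZZZZZZZZ::::::
gen 11: :::ZZ::ZZZZZZZZ:::::::
gen 12: ::ZZ::ZZZZZZZZ::::::::

10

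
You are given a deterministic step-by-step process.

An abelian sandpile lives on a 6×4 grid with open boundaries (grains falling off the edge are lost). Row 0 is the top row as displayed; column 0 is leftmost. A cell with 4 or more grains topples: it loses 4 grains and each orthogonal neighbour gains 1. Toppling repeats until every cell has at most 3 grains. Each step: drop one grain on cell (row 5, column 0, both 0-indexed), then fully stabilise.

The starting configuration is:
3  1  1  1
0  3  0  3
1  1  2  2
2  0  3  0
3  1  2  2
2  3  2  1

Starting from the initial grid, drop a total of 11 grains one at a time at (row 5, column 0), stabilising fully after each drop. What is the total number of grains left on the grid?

42

k=0  3  1  1  1
0  3  0  3
1  1  2  2
2  0  3  0
3  1  2  2
2  3  2  1
k=1  3  1  1  1
0  3  0  3
1  1  2  2
2  0  3  0
3  1  2  2
3  3  2  1
k=2  3  1  1  1
0  3  0  3
1  1  2  2
3  0  3  0
0  3  2  2
2  0  3  1
k=3  3  1  1  1
0  3  0  3
1  1  2  2
3  0  3  0
0  3  2  2
3  0  3  1
k=4  3  1  1  1
0  3  0  3
1  1  2  2
3  0  3  0
1  3  2  2
0  1  3  1
k=5  3  1  1  1
0  3  0  3
1  1  2  2
3  0  3  0
1  3  2  2
1  1  3  1
k=6  3  1  1  1
0  3  0  3
1  1  2  2
3  0  3  0
1  3  2  2
2  1  3  1
k=7  3  1  1  1
0  3  0  3
1  1  2  2
3  0  3  0
1  3  2  2
3  1  3  1
k=8  3  1  1  1
0  3  0  3
1  1  2  2
3  0  3  0
2  3  2  2
0  2  3  1
k=9  3  1  1  1
0  3  0  3
1  1  2  2
3  0  3  0
2  3  2  2
1  2  3  1
k=10  3  1  1  1
0  3  0  3
1  1  2  2
3  0  3  0
2  3  2  2
2  2  3  1
k=11  3  1  1  1
0  3  0  3
1  1  2  2
3  0  3  0
2  3  2  2
3  2  3  1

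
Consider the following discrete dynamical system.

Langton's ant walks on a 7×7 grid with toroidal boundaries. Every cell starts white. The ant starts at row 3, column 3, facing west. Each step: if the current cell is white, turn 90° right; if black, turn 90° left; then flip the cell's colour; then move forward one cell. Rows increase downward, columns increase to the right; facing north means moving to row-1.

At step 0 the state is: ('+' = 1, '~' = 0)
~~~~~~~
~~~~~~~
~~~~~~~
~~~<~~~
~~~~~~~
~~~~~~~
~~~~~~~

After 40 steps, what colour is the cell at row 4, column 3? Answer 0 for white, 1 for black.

0) ~~~~~~~
~~~~~~~
~~~~~~~
~~~<~~~
~~~~~~~
~~~~~~~
~~~~~~~
1) ~~~~~~~
~~~~~~~
~~~^~~~
~~~+~~~
~~~~~~~
~~~~~~~
~~~~~~~
2) ~~~~~~~
~~~~~~~
~~~+>~~
~~~+~~~
~~~~~~~
~~~~~~~
~~~~~~~
3) ~~~~~~~
~~~~~~~
~~~++~~
~~~+v~~
~~~~~~~
~~~~~~~
~~~~~~~
4) ~~~~~~~
~~~~~~~
~~~++~~
~~~<+~~
~~~~~~~
~~~~~~~
~~~~~~~
5) ~~~~~~~
~~~~~~~
~~~++~~
~~~~+~~
~~~v~~~
~~~~~~~
~~~~~~~
6) ~~~~~~~
~~~~~~~
~~~++~~
~~~~+~~
~~<+~~~
~~~~~~~
~~~~~~~
7) ~~~~~~~
~~~~~~~
~~~++~~
~~^~+~~
~~++~~~
~~~~~~~
~~~~~~~
8) ~~~~~~~
~~~~~~~
~~~++~~
~~+>+~~
~~++~~~
~~~~~~~
~~~~~~~
9) ~~~~~~~
~~~~~~~
~~~++~~
~~+++~~
~~+v~~~
~~~~~~~
~~~~~~~
10) ~~~~~~~
~~~~~~~
~~~++~~
~~+++~~
~~+~>~~
~~~~~~~
~~~~~~~
11) ~~~~~~~
~~~~~~~
~~~++~~
~~+++~~
~~+~+~~
~~~~v~~
~~~~~~~
12) ~~~~~~~
~~~~~~~
~~~++~~
~~+++~~
~~+~+~~
~~~<+~~
~~~~~~~
13) ~~~~~~~
~~~~~~~
~~~++~~
~~+++~~
~~+^+~~
~~~++~~
~~~~~~~
14) ~~~~~~~
~~~~~~~
~~~++~~
~~+++~~
~~++>~~
~~~++~~
~~~~~~~
15) ~~~~~~~
~~~~~~~
~~~++~~
~~++^~~
~~++~~~
~~~++~~
~~~~~~~
16) ~~~~~~~
~~~~~~~
~~~++~~
~~+<~~~
~~++~~~
~~~++~~
~~~~~~~
17) ~~~~~~~
~~~~~~~
~~~++~~
~~+~~~~
~~+v~~~
~~~++~~
~~~~~~~
18) ~~~~~~~
~~~~~~~
~~~++~~
~~+~~~~
~~+~>~~
~~~++~~
~~~~~~~
19) ~~~~~~~
~~~~~~~
~~~++~~
~~+~~~~
~~+~+~~
~~~+v~~
~~~~~~~
20) ~~~~~~~
~~~~~~~
~~~++~~
~~+~~~~
~~+~+~~
~~~+~>~
~~~~~~~
21) ~~~~~~~
~~~~~~~
~~~++~~
~~+~~~~
~~+~+~~
~~~+~+~
~~~~~v~
22) ~~~~~~~
~~~~~~~
~~~++~~
~~+~~~~
~~+~+~~
~~~+~+~
~~~~<+~
23) ~~~~~~~
~~~~~~~
~~~++~~
~~+~~~~
~~+~+~~
~~~+^+~
~~~~++~
24) ~~~~~~~
~~~~~~~
~~~++~~
~~+~~~~
~~+~+~~
~~~++>~
~~~~++~
25) ~~~~~~~
~~~~~~~
~~~++~~
~~+~~~~
~~+~+^~
~~~++~~
~~~~++~
26) ~~~~~~~
~~~~~~~
~~~++~~
~~+~~~~
~~+~++>
~~~++~~
~~~~++~
27) ~~~~~~~
~~~~~~~
~~~++~~
~~+~~~~
~~+~+++
~~~++~v
~~~~++~
28) ~~~~~~~
~~~~~~~
~~~++~~
~~+~~~~
~~+~+++
~~~++<+
~~~~++~
29) ~~~~~~~
~~~~~~~
~~~++~~
~~+~~~~
~~+~+^+
~~~++++
~~~~++~
30) ~~~~~~~
~~~~~~~
~~~++~~
~~+~~~~
~~+~<~+
~~~++++
~~~~++~
31) ~~~~~~~
~~~~~~~
~~~++~~
~~+~~~~
~~+~~~+
~~~+v++
~~~~++~
32) ~~~~~~~
~~~~~~~
~~~++~~
~~+~~~~
~~+~~~+
~~~+~>+
~~~~++~
33) ~~~~~~~
~~~~~~~
~~~++~~
~~+~~~~
~~+~~^+
~~~+~~+
~~~~++~
34) ~~~~~~~
~~~~~~~
~~~++~~
~~+~~~~
~~+~~+>
~~~+~~+
~~~~++~
35) ~~~~~~~
~~~~~~~
~~~++~~
~~+~~~^
~~+~~+~
~~~+~~+
~~~~++~
36) ~~~~~~~
~~~~~~~
~~~++~~
>~+~~~+
~~+~~+~
~~~+~~+
~~~~++~
37) ~~~~~~~
~~~~~~~
~~~++~~
+~+~~~+
v~+~~+~
~~~+~~+
~~~~++~
38) ~~~~~~~
~~~~~~~
~~~++~~
+~+~~~+
+~+~~+<
~~~+~~+
~~~~++~
39) ~~~~~~~
~~~~~~~
~~~++~~
+~+~~~^
+~+~~++
~~~+~~+
~~~~++~
40) ~~~~~~~
~~~~~~~
~~~++~~
+~+~~<~
+~+~~++
~~~+~~+
~~~~++~

0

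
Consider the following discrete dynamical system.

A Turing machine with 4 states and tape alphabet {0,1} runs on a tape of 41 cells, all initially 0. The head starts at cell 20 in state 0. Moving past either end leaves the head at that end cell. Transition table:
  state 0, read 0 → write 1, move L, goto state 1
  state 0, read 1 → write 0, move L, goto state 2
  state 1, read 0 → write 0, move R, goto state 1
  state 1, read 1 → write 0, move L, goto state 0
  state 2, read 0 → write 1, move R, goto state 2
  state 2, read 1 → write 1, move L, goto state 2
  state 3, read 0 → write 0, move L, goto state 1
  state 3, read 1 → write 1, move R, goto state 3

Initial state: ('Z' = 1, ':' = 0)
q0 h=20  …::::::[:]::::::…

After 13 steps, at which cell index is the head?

15

gen 0: q0 h=20  …::::::[:]::::::…
gen 1: q1 h=19  …::::::[:]Z:::::…
gen 2: q1 h=20  …::::::[Z]::::::…
gen 3: q0 h=19  …::::::[:]::::::…
gen 4: q1 h=18  …::::::[:]Z:::::…
gen 5: q1 h=19  …::::::[Z]::::::…
gen 6: q0 h=18  …::::::[:]::::::…
gen 7: q1 h=17  …::::::[:]Z:::::…
gen 8: q1 h=18  …::::::[Z]::::::…
gen 9: q0 h=17  …::::::[:]::::::…
gen 10: q1 h=16  …::::::[:]Z:::::…
gen 11: q1 h=17  …::::::[Z]::::::…
gen 12: q0 h=16  …::::::[:]::::::…
gen 13: q1 h=15  …::::::[:]Z:::::…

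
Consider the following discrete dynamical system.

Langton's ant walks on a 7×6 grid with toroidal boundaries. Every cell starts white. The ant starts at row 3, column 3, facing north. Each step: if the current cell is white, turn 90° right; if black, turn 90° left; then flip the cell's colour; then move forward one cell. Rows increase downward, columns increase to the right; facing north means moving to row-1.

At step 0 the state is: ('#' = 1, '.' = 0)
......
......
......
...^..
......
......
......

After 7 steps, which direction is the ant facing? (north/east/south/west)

east

0) ......
......
......
...^..
......
......
......
1) ......
......
......
...#>.
......
......
......
2) ......
......
......
...##.
....v.
......
......
3) ......
......
......
...##.
...<#.
......
......
4) ......
......
......
...^#.
...##.
......
......
5) ......
......
......
..<.#.
...##.
......
......
6) ......
......
..^...
..#.#.
...##.
......
......
7) ......
......
..#>..
..#.#.
...##.
......
......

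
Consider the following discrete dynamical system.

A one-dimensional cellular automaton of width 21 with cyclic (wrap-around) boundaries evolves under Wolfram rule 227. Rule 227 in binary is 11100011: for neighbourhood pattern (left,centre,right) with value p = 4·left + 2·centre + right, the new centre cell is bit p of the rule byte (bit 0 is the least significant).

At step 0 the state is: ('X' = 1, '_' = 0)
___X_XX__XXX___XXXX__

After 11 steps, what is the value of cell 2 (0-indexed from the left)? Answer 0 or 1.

0) ___X_XX__XXX___XXXX__
1) XXX_X_X_X_XX_XX_XXX_X
2) XXXX_X_X_X_XX_XX_XXX_
3) _XXXX_X_X_X_XX_XX_XXX
4) X_XXXX_X_X_X_XX_XX_XX
5) XX_XXXX_X_X_X_XX_XX_X
6) XXX_XXXX_X_X_X_XX_XX_
7) _XXX_XXXX_X_X_X_XX_XX
8) X_XXX_XXXX_X_X_X_XX_X
9) XX_XXX_XXXX_X_X_X_XX_
10) _XX_XXX_XXXX_X_X_X_XX
11) X_XX_XXX_XXXX_X_X_X_X

1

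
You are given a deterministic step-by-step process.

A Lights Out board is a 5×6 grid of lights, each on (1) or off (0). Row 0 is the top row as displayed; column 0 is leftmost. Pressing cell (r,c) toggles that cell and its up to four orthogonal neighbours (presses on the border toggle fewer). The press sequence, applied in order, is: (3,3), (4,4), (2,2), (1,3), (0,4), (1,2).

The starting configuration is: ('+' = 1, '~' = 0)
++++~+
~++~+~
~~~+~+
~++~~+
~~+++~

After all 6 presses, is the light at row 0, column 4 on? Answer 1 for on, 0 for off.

1

step 0: ++++~+
~++~+~
~~~+~+
~++~~+
~~+++~
step 1: ++++~+
~++~+~
~~~~~+
~+~+++
~~+~+~
step 2: ++++~+
~++~+~
~~~~~+
~+~+~+
~~++~+
step 3: ++++~+
~+~~+~
~+++~+
~+++~+
~~++~+
step 4: +++~~+
~+++~~
~++~~+
~+++~+
~~++~+
step 5: +++++~
~++++~
~++~~+
~+++~+
~~++~+
step 6: ++~++~
~~~~+~
~+~~~+
~+++~+
~~++~+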